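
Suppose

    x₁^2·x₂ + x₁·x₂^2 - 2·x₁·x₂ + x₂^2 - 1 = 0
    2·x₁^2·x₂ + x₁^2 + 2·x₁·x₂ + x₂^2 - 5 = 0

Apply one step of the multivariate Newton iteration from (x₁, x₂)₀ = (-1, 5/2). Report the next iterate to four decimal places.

(-12.4444, -13.9722)

At (-1, 5/2): F = (6.5000, 2.2500).
Jacobian J = [[2·x₁·x₂ + x₂^2 - 2·x₂, x₁^2 + 2·x₁·x₂ - 2·x₁ + 2·x₂], [4·x₁·x₂ + 2·x₁ + 2·x₂, 2·x₁^2 + 2·x₁ + 2·x₂]].
At the point, J = [[-3.7500, 3.0000], [-7.0000, 5.0000]] (det J = 2.2500).
Solving J·Δ = −F gives Δ = (-11.4444, -16.4722).
Then the next iterate is (x₁, x₂)₁ = (-12.4444, -13.9722).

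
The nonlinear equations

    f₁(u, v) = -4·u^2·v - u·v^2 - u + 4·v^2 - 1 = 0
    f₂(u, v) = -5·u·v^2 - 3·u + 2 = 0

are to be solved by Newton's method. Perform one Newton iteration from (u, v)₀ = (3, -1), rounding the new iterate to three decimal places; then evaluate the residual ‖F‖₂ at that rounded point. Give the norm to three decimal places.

At (3, -1): F = (33.000, -22.000).
Jacobian J = [[-8·u·v - v^2 - 1, -4·u^2 - 2·u·v + 8·v], [-5·v^2 - 3, -10·u·v]].
At the point, J = [[22.000, -38.000], [-8.000, 30.000]] (det J = 356.000).
Solving J·Δ = −F gives Δ = (-0.433, 0.618).
Then the next iterate is (u, v)₁ = (2.567, -0.382).
Re-evaluating at (2.567, -0.382): F = (6.71085, -7.57393), so ‖F‖₂ = 10.119.

10.119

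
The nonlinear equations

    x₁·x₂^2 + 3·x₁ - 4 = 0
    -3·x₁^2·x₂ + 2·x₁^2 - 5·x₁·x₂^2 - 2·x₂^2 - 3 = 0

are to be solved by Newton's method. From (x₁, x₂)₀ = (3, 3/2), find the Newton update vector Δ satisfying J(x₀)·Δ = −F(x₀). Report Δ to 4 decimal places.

(-1.9784, -0.1515)

At (3, 3/2): F = (11.7500, -63.7500).
Jacobian J = [[x₂^2 + 3, 2·x₁·x₂], [-6·x₁·x₂ + 4·x₁ - 5·x₂^2, -3·x₁^2 - 10·x₁·x₂ - 4·x₂]].
At the point, J = [[5.2500, 9.0000], [-26.2500, -78.0000]] (det J = -173.2500).
Solving J·Δ = −F gives Δ = (-1.9784, -0.1515).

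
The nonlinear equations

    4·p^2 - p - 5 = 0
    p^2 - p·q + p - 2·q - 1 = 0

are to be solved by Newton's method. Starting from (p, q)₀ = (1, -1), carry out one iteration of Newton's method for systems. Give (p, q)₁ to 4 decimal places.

(1.2857, 0.7143)

At (1, -1): F = (-2.0000, 4.0000).
Jacobian J = [[8·p - 1, 0], [2·p - q + 1, -p - 2]].
At the point, J = [[7.0000, 0.0000], [4.0000, -3.0000]] (det J = -21.0000).
Solving J·Δ = −F gives Δ = (0.2857, 1.7143).
Then the next iterate is (p, q)₁ = (1.2857, 0.7143).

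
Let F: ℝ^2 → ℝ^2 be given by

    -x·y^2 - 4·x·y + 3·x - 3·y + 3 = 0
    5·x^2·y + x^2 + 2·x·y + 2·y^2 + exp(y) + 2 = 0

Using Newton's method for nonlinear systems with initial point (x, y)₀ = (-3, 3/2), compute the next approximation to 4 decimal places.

At (-3, 3/2): F = (14.2500, 78.481689).
Jacobian J = [[-y^2 - 4·y + 3, -2·x·y - 4·x - 3], [10·x·y + 2·x + 2·y, 5·x^2 + 2·x + 4·y + exp(y)]].
At the point, J = [[-5.2500, 18.0000], [-48.0000, 49.481689]] (det J = 604.221132).
Solving J·Δ = −F gives Δ = (1.1710, -0.4501).
Then the next iterate is (x, y)₁ = (-1.8290, 1.0499).

(-1.8290, 1.0499)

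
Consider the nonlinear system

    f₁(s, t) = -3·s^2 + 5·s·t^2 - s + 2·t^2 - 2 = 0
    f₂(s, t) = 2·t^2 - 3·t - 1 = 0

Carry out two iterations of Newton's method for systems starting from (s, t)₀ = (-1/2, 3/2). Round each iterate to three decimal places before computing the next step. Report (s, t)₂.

(-0.274, 1.782)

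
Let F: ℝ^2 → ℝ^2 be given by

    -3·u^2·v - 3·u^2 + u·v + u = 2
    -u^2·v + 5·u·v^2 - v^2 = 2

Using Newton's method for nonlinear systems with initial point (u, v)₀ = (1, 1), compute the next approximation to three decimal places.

At (1, 1): F = (-6.000, 1.000).
Jacobian J = [[-6·u·v - 6·u + v + 1, -3·u^2 + u], [-2·u·v + 5·v^2, -u^2 + 10·u·v - 2·v]].
At the point, J = [[-10.000, -2.000], [3.000, 7.000]] (det J = -64.000).
Solving J·Δ = −F gives Δ = (-0.625, 0.125).
Then the next iterate is (u, v)₁ = (0.375, 1.125).

(0.375, 1.125)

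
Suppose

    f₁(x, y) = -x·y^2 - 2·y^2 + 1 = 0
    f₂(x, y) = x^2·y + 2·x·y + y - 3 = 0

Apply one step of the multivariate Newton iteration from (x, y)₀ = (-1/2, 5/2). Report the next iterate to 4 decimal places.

(0.6582, 0.4182)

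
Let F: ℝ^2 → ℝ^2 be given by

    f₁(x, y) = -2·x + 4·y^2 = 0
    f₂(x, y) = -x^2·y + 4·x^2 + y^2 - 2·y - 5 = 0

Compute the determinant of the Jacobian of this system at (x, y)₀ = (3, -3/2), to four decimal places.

424.0000

J = [[-2, 8·y], [-2·x·y + 8·x, -x^2 + 2·y - 2]].
At the point, J = [[-2.0000, -12.0000], [33.0000, -14.0000]].
det J = 424.0000.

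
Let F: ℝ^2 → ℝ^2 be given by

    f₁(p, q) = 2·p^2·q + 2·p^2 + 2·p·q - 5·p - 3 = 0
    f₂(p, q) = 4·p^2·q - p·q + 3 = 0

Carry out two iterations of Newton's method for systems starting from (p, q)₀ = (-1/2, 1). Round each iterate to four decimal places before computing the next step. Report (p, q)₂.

(-0.2200, -4.1834)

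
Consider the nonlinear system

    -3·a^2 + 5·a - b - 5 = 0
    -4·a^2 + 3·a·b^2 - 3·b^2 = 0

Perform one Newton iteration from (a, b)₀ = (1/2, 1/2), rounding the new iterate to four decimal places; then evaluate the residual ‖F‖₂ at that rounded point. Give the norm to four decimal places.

At (1/2, 1/2): F = (-3.7500, -1.3750).
Jacobian J = [[-6·a + 5, -1], [-8·a + 3·b^2, 6·a·b - 6·b]].
At the point, J = [[2.0000, -1.0000], [-3.2500, -1.5000]] (det J = -6.2500).
Solving J·Δ = −F gives Δ = (0.6800, -2.3900).
Then the next iterate is (a, b)₁ = (1.1800, -1.8900).
Re-evaluating at (1.1800, -1.8900): F = (-1.3872, -3.640666), so ‖F‖₂ = 3.8960.

3.8960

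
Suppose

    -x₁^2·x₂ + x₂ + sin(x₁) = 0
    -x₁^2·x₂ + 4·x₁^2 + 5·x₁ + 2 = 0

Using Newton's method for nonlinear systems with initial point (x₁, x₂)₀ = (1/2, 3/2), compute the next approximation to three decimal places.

At (1/2, 3/2): F = (1.60443, 5.125).
Jacobian J = [[-2·x₁·x₂ + cos(x₁), -x₁^2 + 1], [-2·x₁·x₂ + 8·x₁ + 5, -x₁^2]].
At the point, J = [[-0.62242, 0.750], [7.500, -0.250]] (det J = -5.46940).
Solving J·Δ = −F gives Δ = (-0.776, -2.783).
Then the next iterate is (x₁, x₂)₁ = (-0.276, -1.283).

(-0.276, -1.283)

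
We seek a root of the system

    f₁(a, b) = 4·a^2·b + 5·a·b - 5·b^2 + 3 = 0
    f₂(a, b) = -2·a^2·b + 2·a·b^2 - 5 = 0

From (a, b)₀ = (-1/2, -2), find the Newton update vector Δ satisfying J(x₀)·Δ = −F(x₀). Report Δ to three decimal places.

(1.222, 0.889)

At (-1/2, -2): F = (-14.000, -8.000).
Jacobian J = [[8·a·b + 5·b, 4·a^2 + 5·a - 10·b], [-4·a·b + 2·b^2, -2·a^2 + 4·a·b]].
At the point, J = [[-2.000, 18.500], [4.000, 3.500]] (det J = -81.000).
Solving J·Δ = −F gives Δ = (1.222, 0.889).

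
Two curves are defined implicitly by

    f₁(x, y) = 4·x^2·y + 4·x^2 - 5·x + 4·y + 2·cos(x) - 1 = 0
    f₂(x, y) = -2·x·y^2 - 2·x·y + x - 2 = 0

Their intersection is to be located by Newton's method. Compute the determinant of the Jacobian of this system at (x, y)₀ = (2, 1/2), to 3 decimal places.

-127.451

J = [[8·x·y + 8·x - 2·sin(x) - 5, 4·x^2 + 4], [-2·y^2 - 2·y + 1, -4·x·y - 2·x]].
At the point, J = [[17.18141, 20.000], [-0.500, -8.000]].
det J = -127.451.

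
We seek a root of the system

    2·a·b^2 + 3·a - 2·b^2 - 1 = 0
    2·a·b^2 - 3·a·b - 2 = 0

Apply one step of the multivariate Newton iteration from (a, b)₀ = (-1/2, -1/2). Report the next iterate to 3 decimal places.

(-0.818, 0.955)

At (-1/2, -1/2): F = (-3.250, -3.000).
Jacobian J = [[2·b^2 + 3, 4·a·b - 4·b], [2·b^2 - 3·b, 4·a·b - 3·a]].
At the point, J = [[3.500, 3.000], [2.000, 2.500]] (det J = 2.750).
Solving J·Δ = −F gives Δ = (-0.318, 1.455).
Then the next iterate is (a, b)₁ = (-0.818, 0.955).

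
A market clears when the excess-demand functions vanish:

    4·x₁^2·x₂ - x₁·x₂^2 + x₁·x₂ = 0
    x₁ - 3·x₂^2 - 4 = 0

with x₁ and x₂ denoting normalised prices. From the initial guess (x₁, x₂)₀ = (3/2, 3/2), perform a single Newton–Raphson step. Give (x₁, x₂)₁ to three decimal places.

At (3/2, 3/2): F = (12.375, -9.250).
Jacobian J = [[8·x₁·x₂ - x₂^2 + x₂, 4·x₁^2 - 2·x₁·x₂ + x₁], [1, -6·x₂]].
At the point, J = [[17.250, 6.000], [1.000, -9.000]] (det J = -161.250).
Solving J·Δ = −F gives Δ = (-0.347, -1.066).
Then the next iterate is (x₁, x₂)₁ = (1.153, 0.434).

(1.153, 0.434)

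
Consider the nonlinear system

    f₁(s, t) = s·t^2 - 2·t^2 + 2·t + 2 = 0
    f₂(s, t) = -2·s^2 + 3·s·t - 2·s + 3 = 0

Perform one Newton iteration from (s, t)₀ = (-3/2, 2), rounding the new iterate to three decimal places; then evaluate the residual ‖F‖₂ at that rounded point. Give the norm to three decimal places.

At (-3/2, 2): F = (-8.000, -7.500).
Jacobian J = [[t^2, 2·s·t - 4·t + 2], [-4·s + 3·t - 2, 3·s]].
At the point, J = [[4.000, -12.000], [10.000, -4.500]] (det J = 102.000).
Solving J·Δ = −F gives Δ = (0.529, -0.490).
Then the next iterate is (s, t)₁ = (-0.971, 1.510).
Re-evaluating at (-0.971, 1.510): F = (-1.75418, -1.34231), so ‖F‖₂ = 2.209.

2.209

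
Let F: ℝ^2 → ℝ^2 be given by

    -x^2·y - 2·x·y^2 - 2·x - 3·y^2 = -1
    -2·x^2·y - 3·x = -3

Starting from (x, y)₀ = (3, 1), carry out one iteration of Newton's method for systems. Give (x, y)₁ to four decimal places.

(1.9600, 0.5333)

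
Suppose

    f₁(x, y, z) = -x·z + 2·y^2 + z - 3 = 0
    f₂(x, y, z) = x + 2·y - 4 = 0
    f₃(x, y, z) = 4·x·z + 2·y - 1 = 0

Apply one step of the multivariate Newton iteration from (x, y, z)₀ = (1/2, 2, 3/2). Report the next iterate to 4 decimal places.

At (1/2, 2, 3/2): F = (5.7500, 0.5000, 6.0000).
Jacobian J = [[-z, 4·y, -x + 1], [1, 2, 0], [4·z, 2, 4·x]].
At the point, J = [[-1.5000, 8.0000, 0.5000], [1.0000, 2.0000, 0.0000], [6.0000, 2.0000, 2.0000]] (det J = -27.0000).
Solving J·Δ = −F gives Δ = (0.3519, -0.4259, -3.6296).
Then the next iterate is (x, y, z)₁ = (0.8519, 1.5741, -2.1296).

(0.8519, 1.5741, -2.1296)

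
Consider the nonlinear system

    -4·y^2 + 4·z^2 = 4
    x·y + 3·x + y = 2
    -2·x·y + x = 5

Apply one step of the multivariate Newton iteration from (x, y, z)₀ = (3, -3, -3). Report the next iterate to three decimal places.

(1.786, -1.750, -1.917)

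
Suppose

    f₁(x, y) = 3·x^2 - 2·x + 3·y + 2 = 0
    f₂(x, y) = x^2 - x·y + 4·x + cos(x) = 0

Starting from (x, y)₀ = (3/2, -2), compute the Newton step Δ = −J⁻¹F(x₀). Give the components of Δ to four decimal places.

(-0.9733, 2.3544)

At (3/2, -2): F = (-0.2500, 11.320737).
Jacobian J = [[6·x - 2, 3], [2·x - y - sin(x) + 4, -x]].
At the point, J = [[7.0000, 3.0000], [8.002505, -1.5000]] (det J = -34.507515).
Solving J·Δ = −F gives Δ = (-0.9733, 2.3544).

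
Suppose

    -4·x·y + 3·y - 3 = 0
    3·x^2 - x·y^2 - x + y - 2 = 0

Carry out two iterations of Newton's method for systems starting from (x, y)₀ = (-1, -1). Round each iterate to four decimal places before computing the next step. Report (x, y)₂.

(-0.5879, 0.5253)

At (-1, -1): F = (-10.0000, 2.0000).
Jacobian J = [[-4·y, -4·x + 3], [6·x - y^2 - 1, -2·x·y + 1]].
At the point, J = [[4.0000, 7.0000], [-8.0000, -1.0000]] (det J = 52.0000).
Solving J·Δ = −F gives Δ = (0.0769, 1.3846).
Then the next iterate is (x, y)₁ = (-0.9231, 0.3846).
Round to (-0.9231, 0.3846) and repeat: F = (-0.426103, 2.000583), J = [[-1.5384, 6.6924], [-6.686517, 1.710049]].
Δ = (0.3352, 0.1407), so (x, y)₂ = (-0.5879, 0.5253).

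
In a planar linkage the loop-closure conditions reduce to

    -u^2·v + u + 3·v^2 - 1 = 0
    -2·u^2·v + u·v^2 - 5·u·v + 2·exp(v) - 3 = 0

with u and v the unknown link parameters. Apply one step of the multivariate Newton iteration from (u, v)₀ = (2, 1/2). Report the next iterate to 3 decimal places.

At (2, 1/2): F = (-0.250, -8.20256).
Jacobian J = [[-2·u·v + 1, -u^2 + 6·v], [-4·u·v + v^2 - 5·v, -2·u^2 + 2·u·v - 5·u + 2·exp(v)]].
At the point, J = [[-1.000, -1.000], [-6.250, -12.70256]] (det J = 6.45256).
Solving J·Δ = −F gives Δ = (0.779, -1.029).
Then the next iterate is (u, v)₁ = (2.779, -0.529).

(2.779, -0.529)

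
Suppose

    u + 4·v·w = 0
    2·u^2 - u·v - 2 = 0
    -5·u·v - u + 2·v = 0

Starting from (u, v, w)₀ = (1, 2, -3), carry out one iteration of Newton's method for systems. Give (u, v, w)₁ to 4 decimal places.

(0.9412, -0.1176, -3.2941)

At (1, 2, -3): F = (-23.0000, -2.0000, -7.0000).
Jacobian J = [[1, 4·w, 4·v], [4·u - v, -u, 0], [-5·v - 1, -5·u + 2, 0]].
At the point, J = [[1.0000, -12.0000, 8.0000], [2.0000, -1.0000, 0.0000], [-11.0000, -3.0000, 0.0000]] (det J = -136.0000).
Solving J·Δ = −F gives Δ = (-0.0588, -2.1176, -0.2941).
Then the next iterate is (u, v, w)₁ = (0.9412, -0.1176, -3.2941).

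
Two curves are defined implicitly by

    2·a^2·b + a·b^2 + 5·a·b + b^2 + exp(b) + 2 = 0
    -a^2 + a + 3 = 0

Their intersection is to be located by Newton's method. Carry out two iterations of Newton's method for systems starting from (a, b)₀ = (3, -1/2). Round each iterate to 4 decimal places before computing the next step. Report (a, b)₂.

(2.3053, -0.1368)

At (3, -1/2): F = (-12.893469, -3.0000).
Jacobian J = [[4·a·b + b^2 + 5·b, 2·a^2 + 2·a·b + 5·a + 2·b + exp(b)], [-2·a + 1, 0]].
At the point, J = [[-8.2500, 29.606531], [-5.0000, 0.0000]] (det J = 148.032653).
Solving J·Δ = −F gives Δ = (-0.6000, 0.2683).
Then the next iterate is (a, b)₁ = (2.4000, -0.2317).
Round to (2.4000, -0.2317) and repeat: F = (-2.473871, -0.3600), J = [[-3.329135, 22.737624], [-3.8000, 0.0000]].
Δ = (-0.0947, 0.0949), so (a, b)₂ = (2.3053, -0.1368).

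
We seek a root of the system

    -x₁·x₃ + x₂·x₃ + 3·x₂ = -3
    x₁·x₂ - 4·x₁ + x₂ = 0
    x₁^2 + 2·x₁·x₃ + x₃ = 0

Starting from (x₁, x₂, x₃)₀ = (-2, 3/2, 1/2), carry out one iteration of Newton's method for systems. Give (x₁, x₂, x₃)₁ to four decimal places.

At (-2, 3/2, 1/2): F = (9.2500, 6.5000, 2.5000).
Jacobian J = [[-x₃, x₃ + 3, -x₁ + x₂], [x₂ - 4, x₁ + 1, 0], [2·x₁ + 2·x₃, 0, 2·x₁ + 1]].
At the point, J = [[-0.5000, 3.5000, 3.5000], [-2.5000, -1.0000, 0.0000], [-3.0000, 0.0000, -3.0000]] (det J = -38.2500).
Solving J·Δ = −F gives Δ = (2.7386, -0.3464, -1.9052).
Then the next iterate is (x₁, x₂, x₃)₁ = (0.7386, 1.1536, -1.4052).

(0.7386, 1.1536, -1.4052)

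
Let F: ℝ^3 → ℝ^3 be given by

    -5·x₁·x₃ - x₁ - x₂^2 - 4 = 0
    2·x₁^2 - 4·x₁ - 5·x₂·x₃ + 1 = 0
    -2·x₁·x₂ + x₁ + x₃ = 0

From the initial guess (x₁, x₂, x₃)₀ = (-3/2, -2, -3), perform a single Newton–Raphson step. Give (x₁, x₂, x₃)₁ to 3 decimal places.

(-0.373, -0.743, -1.908)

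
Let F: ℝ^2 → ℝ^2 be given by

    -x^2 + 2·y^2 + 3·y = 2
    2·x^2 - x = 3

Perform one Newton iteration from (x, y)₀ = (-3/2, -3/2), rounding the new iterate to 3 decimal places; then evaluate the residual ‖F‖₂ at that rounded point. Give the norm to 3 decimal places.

1.807

At (-3/2, -3/2): F = (-4.250, 3.000).
Jacobian J = [[-2·x, 4·y + 3], [4·x - 1, 0]].
At the point, J = [[3.000, -3.000], [-7.000, 0.000]] (det J = -21.000).
Solving J·Δ = −F gives Δ = (0.429, -0.988).
Then the next iterate is (x, y)₁ = (-1.071, -2.488).
Re-evaluating at (-1.071, -2.488): F = (1.76925, 0.36508), so ‖F‖₂ = 1.807.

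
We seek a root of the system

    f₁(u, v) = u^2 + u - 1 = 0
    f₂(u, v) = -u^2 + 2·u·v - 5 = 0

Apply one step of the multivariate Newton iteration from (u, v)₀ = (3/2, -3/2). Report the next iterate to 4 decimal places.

(0.8125, 1.0417)

At (3/2, -3/2): F = (2.7500, -11.7500).
Jacobian J = [[2·u + 1, 0], [-2·u + 2·v, 2·u]].
At the point, J = [[4.0000, 0.0000], [-6.0000, 3.0000]] (det J = 12.0000).
Solving J·Δ = −F gives Δ = (-0.6875, 2.5417).
Then the next iterate is (u, v)₁ = (0.8125, 1.0417).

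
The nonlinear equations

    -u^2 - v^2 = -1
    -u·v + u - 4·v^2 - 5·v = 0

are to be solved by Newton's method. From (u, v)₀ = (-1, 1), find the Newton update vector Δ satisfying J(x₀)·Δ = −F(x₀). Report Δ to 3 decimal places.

(-0.250, -0.750)

At (-1, 1): F = (-1.000, -9.000).
Jacobian J = [[-2·u, -2·v], [-v + 1, -u - 8·v - 5]].
At the point, J = [[2.000, -2.000], [0.000, -12.000]] (det J = -24.000).
Solving J·Δ = −F gives Δ = (-0.250, -0.750).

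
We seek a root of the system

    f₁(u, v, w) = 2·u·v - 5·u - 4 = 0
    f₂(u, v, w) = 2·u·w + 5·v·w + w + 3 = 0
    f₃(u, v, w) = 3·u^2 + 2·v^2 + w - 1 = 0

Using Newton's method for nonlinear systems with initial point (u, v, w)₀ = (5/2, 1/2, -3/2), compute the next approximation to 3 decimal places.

At (5/2, 1/2, -3/2): F = (-14.000, -9.750, 16.750).
Jacobian J = [[2·v - 5, 2·u, 0], [2·w, 5·w, 2·u + 5·v + 1], [6·u, 4·v, 1]].
At the point, J = [[-4.000, 5.000, 0.000], [-3.000, -7.500, 8.500], [15.000, 2.000, 1.000]] (det J = 750.500).
Solving J·Δ = −F gives Δ = (-1.471, 1.624, 2.061).
Then the next iterate is (u, v, w)₁ = (1.029, 2.124, 0.561).

(1.029, 2.124, 0.561)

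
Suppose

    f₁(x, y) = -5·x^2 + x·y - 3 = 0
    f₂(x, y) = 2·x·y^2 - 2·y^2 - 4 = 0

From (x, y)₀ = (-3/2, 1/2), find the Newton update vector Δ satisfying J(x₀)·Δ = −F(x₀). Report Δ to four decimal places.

(0.8746, -0.9625)

At (-3/2, 1/2): F = (-15.0000, -5.2500).
Jacobian J = [[-10·x + y, x], [2·y^2, 4·x·y - 4·y]].
At the point, J = [[15.5000, -1.5000], [0.5000, -5.0000]] (det J = -76.7500).
Solving J·Δ = −F gives Δ = (0.8746, -0.9625).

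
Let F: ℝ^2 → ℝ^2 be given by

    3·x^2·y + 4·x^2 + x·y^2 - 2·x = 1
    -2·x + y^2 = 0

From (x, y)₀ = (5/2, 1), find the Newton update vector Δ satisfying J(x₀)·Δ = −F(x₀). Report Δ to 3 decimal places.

(-1.519, 0.481)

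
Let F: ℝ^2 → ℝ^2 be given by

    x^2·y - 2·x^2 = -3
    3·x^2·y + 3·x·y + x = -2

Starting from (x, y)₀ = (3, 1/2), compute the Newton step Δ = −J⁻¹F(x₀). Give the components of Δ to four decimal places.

(-1.3684, -0.2018)

At (3, 1/2): F = (-10.5000, 23.0000).
Jacobian J = [[2·x·y - 4·x, x^2], [6·x·y + 3·y + 1, 3·x^2 + 3·x]].
At the point, J = [[-9.0000, 9.0000], [11.5000, 36.0000]] (det J = -427.5000).
Solving J·Δ = −F gives Δ = (-1.3684, -0.2018).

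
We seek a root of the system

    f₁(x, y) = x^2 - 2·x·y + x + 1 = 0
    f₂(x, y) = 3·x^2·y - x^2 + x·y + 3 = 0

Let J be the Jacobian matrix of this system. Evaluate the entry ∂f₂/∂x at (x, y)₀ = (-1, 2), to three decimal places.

-8.000

∂f₂/∂x = 6·x·y - 2·x + y.
At (-1, 2) this is -8.000.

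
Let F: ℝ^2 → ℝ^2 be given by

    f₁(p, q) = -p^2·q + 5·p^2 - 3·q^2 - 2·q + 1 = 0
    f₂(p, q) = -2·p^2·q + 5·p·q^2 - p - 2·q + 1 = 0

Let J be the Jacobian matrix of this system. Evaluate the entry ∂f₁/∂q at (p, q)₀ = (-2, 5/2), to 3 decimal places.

-21.000

∂f₁/∂q = -p^2 - 6·q - 2.
At (-2, 5/2) this is -21.000.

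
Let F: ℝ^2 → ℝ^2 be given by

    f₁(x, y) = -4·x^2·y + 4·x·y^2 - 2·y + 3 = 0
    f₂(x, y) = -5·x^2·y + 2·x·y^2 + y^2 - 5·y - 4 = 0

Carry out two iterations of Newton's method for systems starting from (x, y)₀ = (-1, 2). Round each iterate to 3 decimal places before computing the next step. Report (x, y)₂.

(-0.359, 3.879)

At (-1, 2): F = (-25.000, -28.000).
Jacobian J = [[-8·x·y + 4·y^2, -4·x^2 + 8·x·y - 2], [-10·x·y + 2·y^2, -5·x^2 + 4·x·y + 2·y - 5]].
At the point, J = [[32.000, -22.000], [28.000, -14.000]] (det J = 168.000).
Solving J·Δ = −F gives Δ = (1.583, 1.167).
Then the next iterate is (x, y)₁ = (0.583, 3.167).
Round to (0.583, 3.167) and repeat: F = (15.74999, -3.49240), J = [[25.34867, 11.41133], [1.59617, 7.02000]].
Δ = (-0.942, 0.712), so (x, y)₂ = (-0.359, 3.879).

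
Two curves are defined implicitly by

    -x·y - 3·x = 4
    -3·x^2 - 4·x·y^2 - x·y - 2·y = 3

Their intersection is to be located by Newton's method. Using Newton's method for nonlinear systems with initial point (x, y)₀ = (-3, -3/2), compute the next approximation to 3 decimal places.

(-2.810, -1.571)

At (-3, -3/2): F = (0.500, -4.500).
Jacobian J = [[-y - 3, -x], [-6·x - 4·y^2 - y, -8·x·y - x - 2]].
At the point, J = [[-1.500, 3.000], [10.500, -35.000]] (det J = 21.000).
Solving J·Δ = −F gives Δ = (0.190, -0.071).
Then the next iterate is (x, y)₁ = (-2.810, -1.571).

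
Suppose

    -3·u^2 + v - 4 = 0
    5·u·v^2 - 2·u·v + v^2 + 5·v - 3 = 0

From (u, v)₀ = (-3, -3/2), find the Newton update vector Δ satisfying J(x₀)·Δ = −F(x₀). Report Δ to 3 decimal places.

At (-3, -3/2): F = (-32.500, -51.000).
Jacobian J = [[-6·u, 1], [5·v^2 - 2·v, 10·u·v - 2·u + 2·v + 5]].
At the point, J = [[18.000, 1.000], [14.250, 53.000]] (det J = 939.750).
Solving J·Δ = −F gives Δ = (1.779, 0.484).

(1.779, 0.484)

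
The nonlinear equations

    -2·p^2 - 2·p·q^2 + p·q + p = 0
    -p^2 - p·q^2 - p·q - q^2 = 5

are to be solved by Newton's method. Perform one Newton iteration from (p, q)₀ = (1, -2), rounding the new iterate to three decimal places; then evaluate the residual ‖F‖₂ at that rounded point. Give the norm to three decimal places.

8.189

At (1, -2): F = (-11.000, -12.000).
Jacobian J = [[-4·p - 2·q^2 + q + 1, -4·p·q + p], [-2·p - q^2 - q, -2·p·q - p - 2·q]].
At the point, J = [[-13.000, 9.000], [-4.000, 7.000]] (det J = -55.000).
Solving J·Δ = −F gives Δ = (0.564, 2.036).
Then the next iterate is (p, q)₁ = (1.564, 0.036).
Re-evaluating at (1.564, 0.036): F = (-3.27594, -7.50572), so ‖F‖₂ = 8.189.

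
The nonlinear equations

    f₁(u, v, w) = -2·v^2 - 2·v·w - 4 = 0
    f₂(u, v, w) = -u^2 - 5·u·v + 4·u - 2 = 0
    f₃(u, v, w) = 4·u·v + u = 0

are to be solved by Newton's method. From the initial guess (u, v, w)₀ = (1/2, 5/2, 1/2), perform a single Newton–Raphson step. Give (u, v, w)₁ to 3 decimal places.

At (1/2, 5/2, 1/2): F = (-19.000, -6.500, 5.500).
Jacobian J = [[0, -4·v - 2·w, -2·v], [-2·u - 5·v + 4, -5·u, 0], [4·v + 1, 4·u, 0]].
At the point, J = [[0.000, -11.000, -5.000], [-9.500, -2.500, 0.000], [11.000, 2.000, 0.000]] (det J = -42.500).
Solving J·Δ = −F gives Δ = (-0.088, -2.265, 1.182).
Then the next iterate is (u, v, w)₁ = (0.412, 0.235, 1.682).

(0.412, 0.235, 1.682)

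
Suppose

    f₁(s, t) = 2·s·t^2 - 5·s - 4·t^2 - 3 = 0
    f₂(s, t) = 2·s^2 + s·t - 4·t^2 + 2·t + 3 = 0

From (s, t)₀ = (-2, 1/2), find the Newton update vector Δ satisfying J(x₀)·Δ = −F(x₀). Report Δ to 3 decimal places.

(1.429, -0.179)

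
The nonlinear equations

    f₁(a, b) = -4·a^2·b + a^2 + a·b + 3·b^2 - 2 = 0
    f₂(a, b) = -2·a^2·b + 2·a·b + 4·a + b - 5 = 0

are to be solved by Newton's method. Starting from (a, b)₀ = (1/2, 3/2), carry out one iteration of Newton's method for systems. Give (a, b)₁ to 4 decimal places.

(0.8248, 1.1338)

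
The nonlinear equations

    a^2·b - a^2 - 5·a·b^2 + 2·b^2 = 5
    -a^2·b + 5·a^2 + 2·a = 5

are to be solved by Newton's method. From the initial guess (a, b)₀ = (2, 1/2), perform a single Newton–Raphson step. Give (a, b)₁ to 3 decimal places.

At (2, 1/2): F = (-9.000, 17.000).
Jacobian J = [[2·a·b - 2·a - 5·b^2, a^2 - 10·a·b + 4·b], [-2·a·b + 10·a + 2, -a^2]].
At the point, J = [[-3.250, -4.000], [20.000, -4.000]] (det J = 93.000).
Solving J·Δ = −F gives Δ = (-1.118, -1.341).
Then the next iterate is (a, b)₁ = (0.882, -0.841).

(0.882, -0.841)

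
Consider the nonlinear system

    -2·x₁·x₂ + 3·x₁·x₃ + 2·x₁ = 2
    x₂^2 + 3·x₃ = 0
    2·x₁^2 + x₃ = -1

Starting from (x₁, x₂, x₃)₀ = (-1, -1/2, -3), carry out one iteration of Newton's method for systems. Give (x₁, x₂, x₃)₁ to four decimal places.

(1.2500, 17.7500, 6.0000)

At (-1, -1/2, -3): F = (4.0000, -8.7500, 0.0000).
Jacobian J = [[-2·x₂ + 3·x₃ + 2, -2·x₁, 3·x₁], [0, 2·x₂, 3], [4·x₁, 0, 1]].
At the point, J = [[-6.0000, 2.0000, -3.0000], [0.0000, -1.0000, 3.0000], [-4.0000, 0.0000, 1.0000]] (det J = -6.0000).
Solving J·Δ = −F gives Δ = (2.2500, 18.2500, 9.0000).
Then the next iterate is (x₁, x₂, x₃)₁ = (1.2500, 17.7500, 6.0000).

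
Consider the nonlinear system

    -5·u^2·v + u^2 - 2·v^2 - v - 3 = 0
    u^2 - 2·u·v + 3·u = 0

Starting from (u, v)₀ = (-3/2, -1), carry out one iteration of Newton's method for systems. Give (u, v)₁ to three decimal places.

(-1.895, 1.013)

At (-3/2, -1): F = (9.500, -5.250).
Jacobian J = [[-10·u·v + 2·u, -5·u^2 - 4·v - 1], [2·u - 2·v + 3, -2·u]].
At the point, J = [[-18.000, -8.250], [2.000, 3.000]] (det J = -37.500).
Solving J·Δ = −F gives Δ = (-0.395, 2.013).
Then the next iterate is (u, v)₁ = (-1.895, 1.013).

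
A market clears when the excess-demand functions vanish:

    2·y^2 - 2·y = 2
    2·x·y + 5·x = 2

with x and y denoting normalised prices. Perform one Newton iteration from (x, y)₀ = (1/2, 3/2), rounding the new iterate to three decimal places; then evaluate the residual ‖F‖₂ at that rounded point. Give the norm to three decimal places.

At (1/2, 3/2): F = (-0.500, 2.000).
Jacobian J = [[0, 4·y - 2], [2·y + 5, 2·x]].
At the point, J = [[0.000, 4.000], [8.000, 1.000]] (det J = -32.000).
Solving J·Δ = −F gives Δ = (-0.266, 0.125).
Then the next iterate is (x, y)₁ = (0.234, 1.625).
Re-evaluating at (0.234, 1.625): F = (0.03125, -0.06950), so ‖F‖₂ = 0.076.

0.076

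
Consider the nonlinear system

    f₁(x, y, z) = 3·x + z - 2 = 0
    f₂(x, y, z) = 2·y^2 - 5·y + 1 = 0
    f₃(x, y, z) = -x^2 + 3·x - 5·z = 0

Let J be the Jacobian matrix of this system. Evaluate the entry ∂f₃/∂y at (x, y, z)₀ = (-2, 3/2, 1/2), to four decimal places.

∂f₃/∂y = 0.
At (-2, 3/2, 1/2) this is 0.0000.

0.0000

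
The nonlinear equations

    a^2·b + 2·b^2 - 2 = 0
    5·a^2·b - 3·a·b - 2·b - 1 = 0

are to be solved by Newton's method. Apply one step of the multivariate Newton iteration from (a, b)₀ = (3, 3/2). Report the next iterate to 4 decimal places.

At (3, 3/2): F = (16.0000, 50.0000).
Jacobian J = [[2·a·b, a^2 + 4·b], [10·a·b - 3·b, 5·a^2 - 3·a - 2]].
At the point, J = [[9.0000, 15.0000], [40.5000, 34.0000]] (det J = -301.5000).
Solving J·Δ = −F gives Δ = (-0.6833, -0.6567).
Then the next iterate is (a, b)₁ = (2.3167, 0.8433).

(2.3167, 0.8433)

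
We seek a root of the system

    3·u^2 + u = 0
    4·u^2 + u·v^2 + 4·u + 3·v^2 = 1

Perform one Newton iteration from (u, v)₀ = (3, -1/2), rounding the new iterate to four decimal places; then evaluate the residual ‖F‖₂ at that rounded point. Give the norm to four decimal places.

At (3, -1/2): F = (30.0000, 48.5000).
Jacobian J = [[6·u + 1, 0], [8·u + v^2 + 4, 2·u·v + 6·v]].
At the point, J = [[19.0000, 0.0000], [28.2500, -6.0000]] (det J = -114.0000).
Solving J·Δ = −F gives Δ = (-1.5789, 0.6491).
Then the next iterate is (u, v)₁ = (1.4211, 0.1491).
Re-evaluating at (1.4211, 0.1491): F = (7.479676, 12.860785), so ‖F‖₂ = 14.8777.

14.8777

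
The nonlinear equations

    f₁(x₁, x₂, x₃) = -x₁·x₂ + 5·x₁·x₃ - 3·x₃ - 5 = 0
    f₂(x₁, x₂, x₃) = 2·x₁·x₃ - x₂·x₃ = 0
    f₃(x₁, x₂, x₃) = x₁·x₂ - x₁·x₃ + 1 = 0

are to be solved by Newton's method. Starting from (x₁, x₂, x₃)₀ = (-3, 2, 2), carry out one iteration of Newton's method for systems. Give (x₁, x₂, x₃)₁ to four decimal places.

(1.5000, 2.4667, 2.1333)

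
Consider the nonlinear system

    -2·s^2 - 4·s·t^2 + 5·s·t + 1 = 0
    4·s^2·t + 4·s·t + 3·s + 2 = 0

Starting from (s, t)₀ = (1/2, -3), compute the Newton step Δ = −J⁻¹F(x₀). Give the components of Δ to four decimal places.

At (1/2, -3): F = (-25.0000, -5.5000).
Jacobian J = [[-4·s - 4·t^2 + 5·t, -8·s·t + 5·s], [8·s·t + 4·t + 3, 4·s^2 + 4·s]].
At the point, J = [[-53.0000, 14.5000], [-21.0000, 3.0000]] (det J = 145.5000).
Solving J·Δ = −F gives Δ = (-0.0326, 1.6048).

(-0.0326, 1.6048)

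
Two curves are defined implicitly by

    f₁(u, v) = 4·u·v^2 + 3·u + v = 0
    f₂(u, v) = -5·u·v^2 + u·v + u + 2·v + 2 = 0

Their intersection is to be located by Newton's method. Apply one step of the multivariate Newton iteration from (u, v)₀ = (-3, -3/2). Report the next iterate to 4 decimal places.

(0.9041, -1.7527)

At (-3, -3/2): F = (-37.5000, 34.2500).
Jacobian J = [[4·v^2 + 3, 8·u·v + 1], [-5·v^2 + v + 1, -10·u·v + u + 2]].
At the point, J = [[12.0000, 37.0000], [-11.7500, -46.0000]] (det J = -117.2500).
Solving J·Δ = −F gives Δ = (3.9041, -0.2527).
Then the next iterate is (u, v)₁ = (0.9041, -1.7527).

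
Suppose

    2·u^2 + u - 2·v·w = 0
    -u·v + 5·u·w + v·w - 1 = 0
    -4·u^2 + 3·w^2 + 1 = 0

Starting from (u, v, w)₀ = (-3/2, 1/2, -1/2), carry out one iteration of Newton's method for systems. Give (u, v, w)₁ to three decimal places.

(-0.852, 0.413, -0.326)

At (-3/2, 1/2, -1/2): F = (3.500, 3.250, -7.250).
Jacobian J = [[4·u + 1, -2·w, -2·v], [-v + 5·w, -u + w, 5·u + v], [-8·u, 0, 6·w]].
At the point, J = [[-5.000, 1.000, -1.000], [-3.000, 1.000, -7.000], [12.000, 0.000, -3.000]] (det J = -66.000).
Solving J·Δ = −F gives Δ = (0.648, -0.087, 0.174).
Then the next iterate is (u, v, w)₁ = (-0.852, 0.413, -0.326).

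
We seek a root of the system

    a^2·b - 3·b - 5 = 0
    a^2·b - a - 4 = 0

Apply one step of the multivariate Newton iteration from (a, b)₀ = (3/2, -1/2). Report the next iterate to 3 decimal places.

(-1.429, -0.810)

At (3/2, -1/2): F = (-4.625, -6.625).
Jacobian J = [[2·a·b, a^2 - 3], [2·a·b - 1, a^2]].
At the point, J = [[-1.500, -0.750], [-2.500, 2.250]] (det J = -5.250).
Solving J·Δ = −F gives Δ = (-2.929, -0.310).
Then the next iterate is (a, b)₁ = (-1.429, -0.810).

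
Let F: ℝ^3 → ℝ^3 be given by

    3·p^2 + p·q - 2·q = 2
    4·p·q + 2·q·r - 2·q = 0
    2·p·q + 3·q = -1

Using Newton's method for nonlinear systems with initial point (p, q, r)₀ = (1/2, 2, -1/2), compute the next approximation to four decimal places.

(0.6346, -0.3846, -0.8654)

At (1/2, 2, -1/2): F = (-4.2500, -2.0000, 9.0000).
Jacobian J = [[6·p + q, p - 2, 0], [4·q, 4·p + 2·r - 2, 2·q], [2·q, 2·p + 3, 0]].
At the point, J = [[5.0000, -1.5000, 0.0000], [8.0000, -1.0000, 4.0000], [4.0000, 4.0000, 0.0000]] (det J = -104.0000).
Solving J·Δ = −F gives Δ = (0.1346, -2.3846, -0.3654).
Then the next iterate is (p, q, r)₁ = (0.6346, -0.3846, -0.8654).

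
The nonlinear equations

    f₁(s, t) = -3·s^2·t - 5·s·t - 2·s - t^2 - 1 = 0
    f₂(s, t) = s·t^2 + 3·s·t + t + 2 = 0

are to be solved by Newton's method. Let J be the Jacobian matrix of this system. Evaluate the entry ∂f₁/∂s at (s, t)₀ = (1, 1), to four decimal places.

∂f₁/∂s = -6·s·t - 5·t - 2.
At (1, 1) this is -13.0000.

-13.0000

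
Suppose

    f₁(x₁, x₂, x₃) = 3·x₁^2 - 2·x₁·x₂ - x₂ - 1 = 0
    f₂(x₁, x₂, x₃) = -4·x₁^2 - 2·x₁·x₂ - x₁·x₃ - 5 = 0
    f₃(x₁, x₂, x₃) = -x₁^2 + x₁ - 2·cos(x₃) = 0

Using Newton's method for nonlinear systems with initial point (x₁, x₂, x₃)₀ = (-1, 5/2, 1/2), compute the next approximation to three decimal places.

(-0.598, 2.418, 3.160)

At (-1, 5/2, 1/2): F = (4.500, -3.500, -3.75517).
Jacobian J = [[6·x₁ - 2·x₂, -2·x₁ - 1, 0], [-8·x₁ - 2·x₂ - x₃, -2·x₁, -x₁], [-2·x₁ + 1, 0, 2·sin(x₃)]].
At the point, J = [[-11.000, 1.000, 0.000], [2.500, 2.000, 1.000], [3.000, 0.000, 0.95885]] (det J = -20.49185).
Solving J·Δ = −F gives Δ = (0.402, -0.082, 2.660).
Then the next iterate is (x₁, x₂, x₃)₁ = (-0.598, 2.418, 3.160).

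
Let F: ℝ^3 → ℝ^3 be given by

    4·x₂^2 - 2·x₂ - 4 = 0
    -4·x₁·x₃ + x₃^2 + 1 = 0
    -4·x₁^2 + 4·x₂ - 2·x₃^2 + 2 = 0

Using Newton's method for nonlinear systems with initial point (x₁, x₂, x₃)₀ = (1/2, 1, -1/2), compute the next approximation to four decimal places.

(3.2500, 1.3333, 2.0833)

At (1/2, 1, -1/2): F = (-2.0000, 2.2500, 4.5000).
Jacobian J = [[0, 8·x₂ - 2, 0], [-4·x₃, 0, -4·x₁ + 2·x₃], [-8·x₁, 4, -4·x₃]].
At the point, J = [[0.0000, 6.0000, 0.0000], [2.0000, 0.0000, -3.0000], [-4.0000, 4.0000, 2.0000]] (det J = 48.0000).
Solving J·Δ = −F gives Δ = (2.7500, 0.3333, 2.5833).
Then the next iterate is (x₁, x₂, x₃)₁ = (3.2500, 1.3333, 2.0833).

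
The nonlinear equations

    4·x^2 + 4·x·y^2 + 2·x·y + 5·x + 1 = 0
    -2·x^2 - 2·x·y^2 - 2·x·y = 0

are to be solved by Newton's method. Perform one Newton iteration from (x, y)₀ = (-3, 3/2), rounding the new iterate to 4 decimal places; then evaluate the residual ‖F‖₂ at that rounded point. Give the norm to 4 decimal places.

At (-3, 3/2): F = (-14.0000, 4.5000).
Jacobian J = [[8·x + 4·y^2 + 2·y + 5, 8·x·y + 2·x], [-4·x - 2·y^2 - 2·y, -4·x·y - 2·x]].
At the point, J = [[-7.0000, -42.0000], [4.5000, 24.0000]] (det J = 21.0000).
Solving J·Δ = −F gives Δ = (7.0000, -1.5000).
Then the next iterate is (x, y)₁ = (4.0000, 0.0000).
Re-evaluating at (4.0000, 0.0000): F = (85.0000, -32.0000), so ‖F‖₂ = 90.8240.

90.8240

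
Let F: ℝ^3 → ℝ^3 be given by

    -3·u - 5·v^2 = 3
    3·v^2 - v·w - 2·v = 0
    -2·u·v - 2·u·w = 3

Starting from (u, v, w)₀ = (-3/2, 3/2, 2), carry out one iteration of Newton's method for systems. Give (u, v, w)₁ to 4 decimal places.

At (-3/2, 3/2, 2): F = (-9.7500, 0.7500, 7.5000).
Jacobian J = [[-3, -10·v, 0], [0, 6·v - w - 2, -v], [-2·v - 2·w, -2·u, -2·u]].
At the point, J = [[-3.0000, -15.0000, 0.0000], [0.0000, 5.0000, -1.5000], [-7.0000, 3.0000, 3.0000]] (det J = -216.0000).
Solving J·Δ = −F gives Δ = (0.0573, -0.6615, -1.7049).
Then the next iterate is (u, v, w)₁ = (-1.4427, 0.8385, 0.2951).

(-1.4427, 0.8385, 0.2951)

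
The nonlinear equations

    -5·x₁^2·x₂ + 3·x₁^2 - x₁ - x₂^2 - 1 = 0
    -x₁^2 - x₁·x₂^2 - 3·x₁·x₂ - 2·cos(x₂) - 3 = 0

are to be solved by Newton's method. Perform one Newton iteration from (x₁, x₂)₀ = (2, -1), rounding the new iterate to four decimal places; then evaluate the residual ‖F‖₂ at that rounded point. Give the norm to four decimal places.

At (2, -1): F = (28.0000, -4.080605).
Jacobian J = [[-10·x₁·x₂ + 6·x₁ - 1, -5·x₁^2 - 2·x₂], [-2·x₁ - x₂^2 - 3·x₂, -2·x₁·x₂ - 3·x₁ + 2·sin(x₂)]].
At the point, J = [[31.0000, -18.0000], [-2.0000, -3.682942]] (det J = -150.171201).
Solving J·Δ = −F gives Δ = (-1.1758, -0.4695).
Then the next iterate is (x₁, x₂)₁ = (0.8242, -1.4695).
Re-evaluating at (0.8242, -1.4695): F = (3.045485, -2.027869), so ‖F‖₂ = 3.6589.

3.6589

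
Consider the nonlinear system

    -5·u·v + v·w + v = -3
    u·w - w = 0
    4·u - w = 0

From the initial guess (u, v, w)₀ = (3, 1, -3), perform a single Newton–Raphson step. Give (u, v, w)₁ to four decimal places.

(-1.8000, 1.3412, -7.2000)

At (3, 1, -3): F = (-14.0000, -6.0000, 15.0000).
Jacobian J = [[-5·v, -5·u + w + 1, v], [w, 0, u - 1], [4, 0, -1]].
At the point, J = [[-5.0000, -17.0000, 1.0000], [-3.0000, 0.0000, 2.0000], [4.0000, 0.0000, -1.0000]] (det J = -85.0000).
Solving J·Δ = −F gives Δ = (-4.8000, 0.3412, -4.2000).
Then the next iterate is (u, v, w)₁ = (-1.8000, 1.3412, -7.2000).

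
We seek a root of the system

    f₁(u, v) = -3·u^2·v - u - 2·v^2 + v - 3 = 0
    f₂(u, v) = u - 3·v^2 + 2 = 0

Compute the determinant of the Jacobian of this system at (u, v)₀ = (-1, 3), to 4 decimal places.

J = [[-6·u·v - 1, -3·u^2 - 4·v + 1], [1, -6·v]].
At the point, J = [[17.0000, -14.0000], [1.0000, -18.0000]].
det J = -292.0000.

-292.0000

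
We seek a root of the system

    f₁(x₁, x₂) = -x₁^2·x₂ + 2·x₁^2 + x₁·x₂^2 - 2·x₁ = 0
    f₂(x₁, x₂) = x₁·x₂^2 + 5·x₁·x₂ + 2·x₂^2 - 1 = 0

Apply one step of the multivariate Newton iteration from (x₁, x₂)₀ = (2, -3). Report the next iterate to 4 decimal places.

(1.1646, -2.2848)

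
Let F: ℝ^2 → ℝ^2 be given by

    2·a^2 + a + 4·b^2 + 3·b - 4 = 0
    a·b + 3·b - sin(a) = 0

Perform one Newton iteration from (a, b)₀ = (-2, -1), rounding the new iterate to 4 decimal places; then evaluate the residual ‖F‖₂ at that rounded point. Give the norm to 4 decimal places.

0.3647

At (-2, -1): F = (3.0000, -0.090703).
Jacobian J = [[4·a + 1, 8·b + 3], [b - cos(a), a + 3]].
At the point, J = [[-7.0000, -5.0000], [-0.583853, 1.0000]] (det J = -9.919266).
Solving J·Δ = −F gives Δ = (0.2567, 0.2406).
Then the next iterate is (a, b)₁ = (-1.7433, -0.7594).
Re-evaluating at (-1.7433, -0.7594): F = (0.363443, 0.030820), so ‖F‖₂ = 0.3647.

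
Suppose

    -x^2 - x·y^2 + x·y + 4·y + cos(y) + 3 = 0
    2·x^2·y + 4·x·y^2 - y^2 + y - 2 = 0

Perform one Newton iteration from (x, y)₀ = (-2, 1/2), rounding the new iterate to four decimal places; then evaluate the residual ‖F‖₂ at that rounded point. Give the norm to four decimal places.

1.9632

At (-2, 1/2): F = (1.377583, 0.2500).
Jacobian J = [[-2·x - y^2 + y, -2·x·y + x - sin(y) + 4], [4·x·y + 4·y^2, 2·x^2 + 8·x·y - 2·y + 1]].
At the point, J = [[4.2500, 3.520574], [-3.0000, 0.0000]] (det J = 10.561723).
Solving J·Δ = −F gives Δ = (0.0833, -0.4919).
Then the next iterate is (x, y)₁ = (-1.9167, 0.0081).
Re-evaluating at (-1.9167, 0.0081): F = (0.343229, -1.932954), so ‖F‖₂ = 1.9632.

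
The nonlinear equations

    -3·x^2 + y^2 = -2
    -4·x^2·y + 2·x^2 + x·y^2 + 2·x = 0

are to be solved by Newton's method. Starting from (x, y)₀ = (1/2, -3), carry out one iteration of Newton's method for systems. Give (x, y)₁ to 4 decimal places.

(0.4198, -1.2515)

At (1/2, -3): F = (10.2500, 9.0000).
Jacobian J = [[-6·x, 2·y], [-8·x·y + 4·x + y^2 + 2, -4·x^2 + 2·x·y]].
At the point, J = [[-3.0000, -6.0000], [25.0000, -4.0000]] (det J = 162.0000).
Solving J·Δ = −F gives Δ = (-0.0802, 1.7485).
Then the next iterate is (x, y)₁ = (0.4198, -1.2515).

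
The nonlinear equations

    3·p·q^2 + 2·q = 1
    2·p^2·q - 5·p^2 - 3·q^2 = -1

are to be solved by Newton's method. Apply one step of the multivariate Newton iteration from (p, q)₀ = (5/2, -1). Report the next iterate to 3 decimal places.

(1.220, -0.949)

At (5/2, -1): F = (4.500, -45.750).
Jacobian J = [[3·q^2, 6·p·q + 2], [4·p·q - 10·p, 2·p^2 - 6·q]].
At the point, J = [[3.000, -13.000], [-35.000, 18.500]] (det J = -399.500).
Solving J·Δ = −F gives Δ = (-1.280, 0.051).
Then the next iterate is (p, q)₁ = (1.220, -0.949).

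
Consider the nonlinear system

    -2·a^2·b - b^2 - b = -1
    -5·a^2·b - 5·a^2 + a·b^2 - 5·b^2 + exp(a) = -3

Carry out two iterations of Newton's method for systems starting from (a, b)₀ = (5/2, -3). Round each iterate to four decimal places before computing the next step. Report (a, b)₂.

(9.3877, -11.7894)

At (5/2, -3): F = (32.5000, 55.182494).
Jacobian J = [[-4·a·b, -2·a^2 - 2·b - 1], [-10·a·b - 10·a + b^2 + exp(a), -5·a^2 + 2·a·b - 10·b]].
At the point, J = [[30.0000, -7.5000], [71.182494, -16.2500]] (det J = 46.368705).
Solving J·Δ = −F gives Δ = (2.4641, 14.1897).
Then the next iterate is (a, b)₁ = (4.9641, 11.1897).
Round to (4.9641, 11.1897) and repeat: F = (-686.878724, -1360.225926), J = [[-222.187159, -72.663978], [-336.719881, -124.014865]].
Δ = (4.4236, -22.9791), so (a, b)₂ = (9.3877, -11.7894).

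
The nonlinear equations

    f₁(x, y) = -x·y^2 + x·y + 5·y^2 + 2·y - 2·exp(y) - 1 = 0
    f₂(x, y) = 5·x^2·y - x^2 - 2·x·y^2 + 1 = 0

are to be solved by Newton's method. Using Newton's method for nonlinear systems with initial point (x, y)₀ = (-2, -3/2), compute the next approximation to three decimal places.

(-1.336, -0.949)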